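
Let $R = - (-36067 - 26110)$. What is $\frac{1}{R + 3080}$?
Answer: $\frac{1}{65257} \approx 1.5324 \cdot 10^{-5}$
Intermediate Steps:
$R = 62177$ ($R = - (-36067 - 26110) = \left(-1\right) \left(-62177\right) = 62177$)
$\frac{1}{R + 3080} = \frac{1}{62177 + 3080} = \frac{1}{65257}$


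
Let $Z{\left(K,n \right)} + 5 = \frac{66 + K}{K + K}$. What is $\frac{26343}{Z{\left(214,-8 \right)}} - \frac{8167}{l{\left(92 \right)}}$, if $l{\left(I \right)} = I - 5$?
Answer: $- \frac{83008214}{13485} \approx -6155.6$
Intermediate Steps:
$Z{\left(K,n \right)} = -5 + \frac{66 + K}{2 K}$ ($Z{\left(K,n \right)} = -5 + \frac{66 + K}{K + K} = -5 + \frac{66 + K}{2 K}$)
$l{\left(I \right)} = -5 + I$
$\frac{26343}{Z{\left(214,-8 \right)}} - \frac{8167}{l{\left(92 \right)}} = \frac{26343}{- \frac{9}{2} + \frac{33}{214}} - \frac{8167}{-5 + 92} = \frac{26343}{- \frac{9}{2} + 33 \cdot \frac{1}{214}} - \frac{8167}{87} = \frac{26343}{- \frac{9}{2} + \frac{33}{214}} - \frac{8167}{87} = \frac{26343}{- \frac{465}{107}} - \frac{8167}{87} = 26343 \left(- \frac{107}{465}\right) - \frac{8167}{87} = - \frac{939567}{155} - \frac{8167}{87} = - \frac{83008214}{13485}$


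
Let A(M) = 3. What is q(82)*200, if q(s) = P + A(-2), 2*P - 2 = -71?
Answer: -6300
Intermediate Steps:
P = -69/2 (P = 1 + (½)*(-71) = 1 - 71/2 = -69/2 ≈ -34.500)
q(s) = -63/2 (q(s) = -69/2 + 3 = -63/2)
q(82)*200 = -63/2*200 = -6300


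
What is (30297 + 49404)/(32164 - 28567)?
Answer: 26567/1199 ≈ 22.158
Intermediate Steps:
(30297 + 49404)/(32164 - 28567) = 79701/3597 = 79701*(1/3597) = 26567/1199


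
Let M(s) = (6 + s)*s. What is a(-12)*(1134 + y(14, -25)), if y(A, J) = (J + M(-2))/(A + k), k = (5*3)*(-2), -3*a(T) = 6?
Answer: -18177/8 ≈ -2272.1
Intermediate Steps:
M(s) = s*(6 + s)
a(T) = -2 (a(T) = -⅓*6 = -2)
k = -30 (k = 15*(-2) = -30)
y(A, J) = (-8 + J)/(-30 + A) (y(A, J) = (J - 2*(6 - 2))/(A - 30) = (J - 2*4)/(-30 + A) = (J - 8)/(-30 + A) = (-8 + J)/(-30 + A))
a(-12)*(1134 + y(14, -25)) = -2*(1134 + (-8 - 25)/(-30 + 14)) = -2*(1134 - 33/(-16)) = -2*(1134 - 1/16*(-33)) = -2*(1134 + 33/16) = -2*18177/16 = -18177/8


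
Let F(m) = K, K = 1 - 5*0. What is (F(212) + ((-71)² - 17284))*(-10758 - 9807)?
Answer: 251756730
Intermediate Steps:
K = 1 (K = 1 + 0 = 1)
F(m) = 1
(F(212) + ((-71)² - 17284))*(-10758 - 9807) = (1 + ((-71)² - 17284))*(-10758 - 9807) = (1 + (5041 - 17284))*(-20565) = (1 - 12243)*(-20565) = -12242*(-20565) = 251756730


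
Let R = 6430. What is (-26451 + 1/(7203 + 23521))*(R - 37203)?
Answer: 25008617734279/30724 ≈ 8.1398e+8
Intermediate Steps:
(-26451 + 1/(7203 + 23521))*(R - 37203) = (-26451 + 1/(7203 + 23521))*(6430 - 37203) = (-26451 + 1/30724)*(-30773) = -812680523/30724*(-30773) = 25008617734279/30724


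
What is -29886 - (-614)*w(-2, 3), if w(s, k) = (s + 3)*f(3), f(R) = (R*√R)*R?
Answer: -29886 + 5526*√3 ≈ -20315.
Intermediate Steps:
f(R) = R^(5/2) (f(R) = R^(3/2)*R = R^(5/2))
w(s, k) = 9*√3*(3 + s) (w(s, k) = (s + 3)*3^(5/2) = (3 + s)*(9*√3) = 9*√3*(3 + s))
-29886 - (-614)*w(-2, 3) = -29886 - (-614)*9*√3*(3 - 2) = -29886 - (-614)*9*√3*1 = -29886 - (-614)*9*√3 = -29886 - (-5526)*√3 = -29886 + 5526*√3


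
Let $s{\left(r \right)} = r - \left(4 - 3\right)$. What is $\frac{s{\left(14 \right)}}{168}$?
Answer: $\frac{13}{168} \approx 0.077381$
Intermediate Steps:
$s{\left(r \right)} = -1 + r$ ($s{\left(r \right)} = r - 1 = -1 + r$)
$\frac{s{\left(14 \right)}}{168} = \frac{-1 + 14}{168} = 13 \cdot \frac{1}{168} = \frac{13}{168}$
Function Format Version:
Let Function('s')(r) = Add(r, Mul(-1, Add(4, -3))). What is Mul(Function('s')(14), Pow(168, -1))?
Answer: Rational(13, 168) ≈ 0.077381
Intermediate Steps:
Function('s')(r) = Add(-1, r) (Function('s')(r) = Add(r, Mul(-1, 1)) = Add(r, -1) = Add(-1, r))
Mul(Function('s')(14), Pow(168, -1)) = Mul(Add(-1, 14), Pow(168, -1)) = Mul(13, Rational(1, 168)) = Rational(13, 168)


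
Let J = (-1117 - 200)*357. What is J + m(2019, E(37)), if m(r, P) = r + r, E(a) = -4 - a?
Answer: -466131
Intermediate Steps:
m(r, P) = 2*r
J = -470169 (J = -1317*357 = -470169)
J + m(2019, E(37)) = -470169 + 2*2019 = -470169 + 4038 = -466131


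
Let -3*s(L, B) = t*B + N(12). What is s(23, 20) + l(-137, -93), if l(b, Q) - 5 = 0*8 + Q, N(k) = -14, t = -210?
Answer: 3950/3 ≈ 1316.7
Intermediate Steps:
l(b, Q) = 5 + Q (l(b, Q) = 5 + (0*8 + Q) = 5 + (0 + Q) = 5 + Q)
s(L, B) = 14/3 + 70*B (s(L, B) = -(-210*B - 14)/3 = -(-14 - 210*B)/3 = 14/3 + 70*B)
s(23, 20) + l(-137, -93) = (14/3 + 70*20) + (5 - 93) = (14/3 + 1400) - 88 = 4214/3 - 88 = 3950/3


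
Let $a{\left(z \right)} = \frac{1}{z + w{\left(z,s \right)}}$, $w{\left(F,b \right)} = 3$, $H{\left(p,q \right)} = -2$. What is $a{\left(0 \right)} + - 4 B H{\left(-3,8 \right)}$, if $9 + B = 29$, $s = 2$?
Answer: $\frac{481}{3} \approx 160.33$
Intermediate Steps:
$B = 20$ ($B = -9 + 29 = 20$)
$a{\left(z \right)} = \frac{1}{3 + z}$ ($a{\left(z \right)} = \frac{1}{z + 3} = \frac{1}{3 + z}$)
$a{\left(0 \right)} + - 4 B H{\left(-3,8 \right)} = \frac{1}{3 + 0} + \left(-4\right) 20 \left(-2\right) = \frac{1}{3} - -160 = \frac{1}{3} + 160 = \frac{481}{3}$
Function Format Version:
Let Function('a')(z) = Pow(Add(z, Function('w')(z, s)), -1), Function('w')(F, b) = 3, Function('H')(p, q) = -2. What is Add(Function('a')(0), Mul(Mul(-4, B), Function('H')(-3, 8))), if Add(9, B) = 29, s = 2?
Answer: Rational(481, 3) ≈ 160.33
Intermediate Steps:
B = 20 (B = Add(-9, 29) = 20)
Function('a')(z) = Pow(Add(3, z), -1) (Function('a')(z) = Pow(Add(z, 3), -1) = Pow(Add(3, z), -1))
Add(Function('a')(0), Mul(Mul(-4, B), Function('H')(-3, 8))) = Add(Pow(Add(3, 0), -1), Mul(Mul(-4, 20), -2)) = Add(Pow(3, -1), Mul(-80, -2)) = Add(Rational(1, 3), 160) = Rational(481, 3)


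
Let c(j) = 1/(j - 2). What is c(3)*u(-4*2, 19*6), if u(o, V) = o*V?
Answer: -912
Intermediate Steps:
u(o, V) = V*o
c(j) = 1/(-2 + j)
c(3)*u(-4*2, 19*6) = ((19*6)*(-4*2))/(-2 + 3) = (114*(-8))/1 = 1*(-912) = -912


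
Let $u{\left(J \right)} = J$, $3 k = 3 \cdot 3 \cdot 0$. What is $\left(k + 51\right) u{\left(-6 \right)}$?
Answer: $-306$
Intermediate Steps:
$k = 0$ ($k = \frac{3 \cdot 3 \cdot 0}{3} = \frac{9 \cdot 0}{3} = \frac{1}{3} \cdot 0 = 0$)
$\left(k + 51\right) u{\left(-6 \right)} = \left(0 + 51\right) \left(-6\right) = 51 \left(-6\right) = -306$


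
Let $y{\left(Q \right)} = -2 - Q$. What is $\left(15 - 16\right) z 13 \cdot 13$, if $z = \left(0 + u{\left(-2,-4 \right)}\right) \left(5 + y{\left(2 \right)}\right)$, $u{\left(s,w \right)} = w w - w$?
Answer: $-3380$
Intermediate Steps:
$u{\left(s,w \right)} = w^{2} - w$
$z = 20$ ($z = \left(0 - 4 \left(-1 - 4\right)\right) \left(5 - 4\right) = \left(0 - -20\right) \left(5 - 4\right) = \left(0 + 20\right) \left(5 - 4\right) = 20 \cdot 1 = 20$)
$\left(15 - 16\right) z 13 \cdot 13 = \left(15 - 16\right) 20 \cdot 13 \cdot 13 = - 260 \cdot 13 = \left(-1\right) 3380 = -3380$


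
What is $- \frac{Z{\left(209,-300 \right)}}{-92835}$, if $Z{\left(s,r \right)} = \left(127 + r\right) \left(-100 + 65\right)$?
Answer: $\frac{1211}{18567} \approx 0.065223$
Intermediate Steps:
$Z{\left(s,r \right)} = -4445 - 35 r$ ($Z{\left(s,r \right)} = \left(127 + r\right) \left(-35\right) = -4445 - 35 r$)
$- \frac{Z{\left(209,-300 \right)}}{-92835} = - \frac{-4445 - -10500}{-92835} = - \frac{\left(-4445 + 10500\right) \left(-1\right)}{92835} = - \frac{6055 \left(-1\right)}{92835} = \left(-1\right) \left(- \frac{1211}{18567}\right) = \frac{1211}{18567}$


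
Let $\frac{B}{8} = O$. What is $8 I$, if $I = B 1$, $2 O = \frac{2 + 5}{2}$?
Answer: $112$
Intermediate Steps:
$O = \frac{7}{4}$ ($O = \frac{\left(2 + 5\right) \frac{1}{2}}{2} = \frac{7 \cdot \frac{1}{2}}{2} = \frac{1}{2} \cdot \frac{7}{2} = \frac{7}{4} \approx 1.75$)
$B = 14$ ($B = 8 \cdot \frac{7}{4} = 14$)
$I = 14$ ($I = 14 \cdot 1 = 14$)
$8 I = 8 \cdot 14 = 112$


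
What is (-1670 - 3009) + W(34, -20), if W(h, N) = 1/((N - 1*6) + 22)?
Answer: -18717/4 ≈ -4679.3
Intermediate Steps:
W(h, N) = 1/(16 + N) (W(h, N) = 1/((N - 6) + 22) = 1/((-6 + N) + 22) = 1/(16 + N))
(-1670 - 3009) + W(34, -20) = (-1670 - 3009) + 1/(16 - 20) = -4679 + 1/(-4) = -4679 - 1/4 = -18717/4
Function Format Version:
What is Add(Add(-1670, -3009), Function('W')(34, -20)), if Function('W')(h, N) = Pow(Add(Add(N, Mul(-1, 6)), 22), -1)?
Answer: Rational(-18717, 4) ≈ -4679.3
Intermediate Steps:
Function('W')(h, N) = Pow(Add(16, N), -1) (Function('W')(h, N) = Pow(Add(Add(N, -6), 22), -1) = Pow(Add(Add(-6, N), 22), -1) = Pow(Add(16, N), -1))
Add(Add(-1670, -3009), Function('W')(34, -20)) = Add(Add(-1670, -3009), Pow(Add(16, -20), -1)) = Add(-4679, Pow(-4, -1)) = Add(-4679, Rational(-1, 4)) = Rational(-18717, 4)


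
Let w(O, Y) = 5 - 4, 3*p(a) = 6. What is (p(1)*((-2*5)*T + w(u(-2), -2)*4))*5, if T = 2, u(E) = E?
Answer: -160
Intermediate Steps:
p(a) = 2 (p(a) = (⅓)*6 = 2)
w(O, Y) = 1
(p(1)*((-2*5)*T + w(u(-2), -2)*4))*5 = (2*(-2*5*2 + 1*4))*5 = (2*(-10*2 + 4))*5 = (2*(-20 + 4))*5 = (2*(-16))*5 = -32*5 = -160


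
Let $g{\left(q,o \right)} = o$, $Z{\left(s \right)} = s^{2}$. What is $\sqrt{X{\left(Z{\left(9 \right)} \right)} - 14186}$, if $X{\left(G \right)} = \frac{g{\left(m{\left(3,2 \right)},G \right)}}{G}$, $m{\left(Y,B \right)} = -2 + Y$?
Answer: $i \sqrt{14185} \approx 119.1 i$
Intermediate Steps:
$X{\left(G \right)} = 1$ ($X{\left(G \right)} = \frac{G}{G} = 1$)
$\sqrt{X{\left(Z{\left(9 \right)} \right)} - 14186} = \sqrt{1 - 14186} = \sqrt{-14185} = i \sqrt{14185}$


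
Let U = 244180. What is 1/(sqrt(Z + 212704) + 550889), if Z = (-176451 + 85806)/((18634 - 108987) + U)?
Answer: 84741602203/46683183776480904 - sqrt(5033146766433601)/46683183776480904 ≈ 1.8137e-6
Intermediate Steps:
Z = -90645/153827 (Z = (-176451 + 85806)/((18634 - 108987) + 244180) = -90645/(-90353 + 244180) = -90645/153827 ≈ -0.58927)
1/(sqrt(Z + 212704) + 550889) = 1/(sqrt(-90645/153827 + 212704) + 550889) = 1/(sqrt(32719527563/153827) + 550889) = 1/(sqrt(5033146766433601)/153827 + 550889) = 1/(550889 + sqrt(5033146766433601)/153827)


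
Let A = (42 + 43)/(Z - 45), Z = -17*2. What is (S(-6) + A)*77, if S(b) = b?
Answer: -43043/79 ≈ -544.85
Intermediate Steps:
Z = -34
A = -85/79 (A = (42 + 43)/(-34 - 45) = 85/(-79) = 85*(-1/79) = -85/79 ≈ -1.0759)
(S(-6) + A)*77 = (-6 - 85/79)*77 = -559/79*77 = -43043/79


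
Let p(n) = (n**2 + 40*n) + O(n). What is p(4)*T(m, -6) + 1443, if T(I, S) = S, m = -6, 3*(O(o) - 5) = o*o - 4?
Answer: 333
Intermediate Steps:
O(o) = 11/3 + o**2/3 (O(o) = 5 + (o*o - 4)/3 = 5 + (o**2 - 4)/3 = 5 + (-4 + o**2)/3 = 5 + (-4/3 + o**2/3) = 11/3 + o**2/3)
p(n) = 11/3 + 40*n + 4*n**2/3 (p(n) = (n**2 + 40*n) + (11/3 + n**2/3) = 11/3 + 40*n + 4*n**2/3)
p(4)*T(m, -6) + 1443 = (11/3 + 40*4 + (4/3)*4**2)*(-6) + 1443 = (11/3 + 160 + (4/3)*16)*(-6) + 1443 = (11/3 + 160 + 64/3)*(-6) + 1443 = 185*(-6) + 1443 = -1110 + 1443 = 333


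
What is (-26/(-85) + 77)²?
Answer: 43178041/7225 ≈ 5976.2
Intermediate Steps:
(-26/(-85) + 77)² = (-26*(-1/85) + 77)² = (26/85 + 77)² = (6571/85)² = 43178041/7225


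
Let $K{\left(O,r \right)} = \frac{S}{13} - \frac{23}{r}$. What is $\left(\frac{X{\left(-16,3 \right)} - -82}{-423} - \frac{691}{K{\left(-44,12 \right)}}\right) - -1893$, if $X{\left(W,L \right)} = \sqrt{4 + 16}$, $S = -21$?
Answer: $\frac{486759715}{233073} - \frac{2 \sqrt{5}}{423} \approx 2088.4$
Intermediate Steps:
$K{\left(O,r \right)} = - \frac{21}{13} - \frac{23}{r}$
$X{\left(W,L \right)} = 2 \sqrt{5}$ ($X{\left(W,L \right)} = \sqrt{20} = 2 \sqrt{5}$)
$\left(\frac{X{\left(-16,3 \right)} - -82}{-423} - \frac{691}{K{\left(-44,12 \right)}}\right) - -1893 = \left(\frac{2 \sqrt{5} - -82}{-423} - \frac{691}{- \frac{21}{13} - \frac{23}{12}}\right) - -1893 = \left(\left(2 \sqrt{5} + 82\right) \left(- \frac{1}{423}\right) - \frac{691}{- \frac{21}{13} - \frac{23}{12}}\right) + 1893 = \left(\left(82 + 2 \sqrt{5}\right) \left(- \frac{1}{423}\right) - \frac{691}{- \frac{21}{13} - \frac{23}{12}}\right) + 1893 = \left(\left(- \frac{82}{423} - \frac{2 \sqrt{5}}{423}\right) - \frac{691}{- \frac{551}{156}}\right) + 1893 = \left(\left(- \frac{82}{423} - \frac{2 \sqrt{5}}{423}\right) - - \frac{107796}{551}\right) + 1893 = \left(\left(- \frac{82}{423} - \frac{2 \sqrt{5}}{423}\right) + \frac{107796}{551}\right) + 1893 = \left(\frac{45552526}{233073} - \frac{2 \sqrt{5}}{423}\right) + 1893 = \frac{486759715}{233073} - \frac{2 \sqrt{5}}{423}$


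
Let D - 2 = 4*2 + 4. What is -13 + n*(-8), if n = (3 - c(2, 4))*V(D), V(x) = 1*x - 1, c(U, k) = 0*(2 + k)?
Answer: -325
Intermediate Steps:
c(U, k) = 0
D = 14 (D = 2 + (4*2 + 4) = 2 + (8 + 4) = 2 + 12 = 14)
V(x) = -1 + x (V(x) = x - 1 = -1 + x)
n = 39 (n = (3 - 1*0)*(-1 + 14) = (3 + 0)*13 = 3*13 = 39)
-13 + n*(-8) = -13 + 39*(-8) = -13 - 312 = -325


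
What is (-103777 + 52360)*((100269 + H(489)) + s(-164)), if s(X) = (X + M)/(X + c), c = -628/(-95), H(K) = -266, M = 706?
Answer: -12813059549937/2492 ≈ -5.1417e+9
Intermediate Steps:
c = 628/95 (c = -628*(-1/95) = 628/95 ≈ 6.6105)
s(X) = (706 + X)/(628/95 + X) (s(X) = (X + 706)/(X + 628/95) = (706 + X)/(628/95 + X))
(-103777 + 52360)*((100269 + H(489)) + s(-164)) = (-103777 + 52360)*((100269 - 266) + 95*(706 - 164)/(628 + 95*(-164))) = -51417*(100003 + 95*542/(628 - 15580)) = -51417*(100003 + 95*542/(-14952)) = -51417*(100003 + 95*(-1/14952)*542) = -51417*(100003 - 25745/7476) = -51417*747596683/7476 = -12813059549937/2492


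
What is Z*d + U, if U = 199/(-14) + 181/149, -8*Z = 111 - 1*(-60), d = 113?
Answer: -20262357/8344 ≈ -2428.4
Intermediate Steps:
Z = -171/8 (Z = -(111 - 1*(-60))/8 = -(111 + 60)/8 = -⅛*171 = -171/8 ≈ -21.375)
U = -27117/2086 (U = 199*(-1/14) + 181*(1/149) = -199/14 + 181/149 = -27117/2086 ≈ -13.000)
Z*d + U = -171/8*113 - 27117/2086 = -19323/8 - 27117/2086 = -20262357/8344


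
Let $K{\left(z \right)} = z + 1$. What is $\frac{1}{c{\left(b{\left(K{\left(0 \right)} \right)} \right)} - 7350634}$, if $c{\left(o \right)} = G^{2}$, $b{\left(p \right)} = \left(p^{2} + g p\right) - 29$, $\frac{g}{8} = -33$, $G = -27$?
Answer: $- \frac{1}{7349905} \approx -1.3606 \cdot 10^{-7}$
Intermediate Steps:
$g = -264$ ($g = 8 \left(-33\right) = -264$)
$K{\left(z \right)} = 1 + z$
$b{\left(p \right)} = -29 + p^{2} - 264 p$ ($b{\left(p \right)} = \left(p^{2} - 264 p\right) - 29 = -29 + p^{2} - 264 p$)
$c{\left(o \right)} = 729$ ($c{\left(o \right)} = \left(-27\right)^{2} = 729$)
$\frac{1}{c{\left(b{\left(K{\left(0 \right)} \right)} \right)} - 7350634} = \frac{1}{729 - 7350634} = \frac{1}{-7349905} = - \frac{1}{7349905}$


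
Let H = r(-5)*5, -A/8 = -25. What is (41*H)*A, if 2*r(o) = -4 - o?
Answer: 20500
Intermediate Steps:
A = 200 (A = -8*(-25) = 200)
r(o) = -2 - o/2 (r(o) = (-4 - o)/2 = -2 - o/2)
H = 5/2 (H = (-2 - 1/2*(-5))*5 = (-2 + 5/2)*5 = (1/2)*5 = 5/2 ≈ 2.5000)
(41*H)*A = (41*(5/2))*200 = (205/2)*200 = 20500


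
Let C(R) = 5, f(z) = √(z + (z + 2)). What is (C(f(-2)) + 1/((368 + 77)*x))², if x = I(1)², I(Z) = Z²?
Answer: 4955076/198025 ≈ 25.022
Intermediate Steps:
f(z) = √(2 + 2*z) (f(z) = √(z + (2 + z)) = √(2 + 2*z))
x = 1 (x = (1²)² = 1² = 1)
(C(f(-2)) + 1/((368 + 77)*x))² = (5 + 1/((368 + 77)*1))² = (5 + 1/445)² = (2226/445)² = 4955076/198025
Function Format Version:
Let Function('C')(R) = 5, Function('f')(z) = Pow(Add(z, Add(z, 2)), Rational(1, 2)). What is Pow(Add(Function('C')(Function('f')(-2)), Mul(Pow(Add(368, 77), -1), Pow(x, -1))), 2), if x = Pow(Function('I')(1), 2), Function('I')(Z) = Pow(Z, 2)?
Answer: Rational(4955076, 198025) ≈ 25.022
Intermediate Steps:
Function('f')(z) = Pow(Add(2, Mul(2, z)), Rational(1, 2)) (Function('f')(z) = Pow(Add(z, Add(2, z)), Rational(1, 2)) = Pow(Add(2, Mul(2, z)), Rational(1, 2)))
x = 1 (x = Pow(Pow(1, 2), 2) = Pow(1, 2) = 1)
Pow(Add(Function('C')(Function('f')(-2)), Mul(Pow(Add(368, 77), -1), Pow(x, -1))), 2) = Pow(Add(5, Mul(Pow(Add(368, 77), -1), Pow(1, -1))), 2) = Pow(Add(5, Mul(Pow(445, -1), 1)), 2) = Pow(Add(5, Mul(Rational(1, 445), 1)), 2) = Pow(Add(5, Rational(1, 445)), 2) = Pow(Rational(2226, 445), 2) = Rational(4955076, 198025)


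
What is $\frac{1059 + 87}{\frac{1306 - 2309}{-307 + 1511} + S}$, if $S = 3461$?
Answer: $\frac{1379784}{4166041} \approx 0.3312$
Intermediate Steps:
$\frac{1059 + 87}{\frac{1306 - 2309}{-307 + 1511} + S} = \frac{1059 + 87}{\frac{1306 - 2309}{-307 + 1511} + 3461} = \frac{1146}{- \frac{1003}{1204} + 3461} = \frac{1146}{\frac{4166041}{1204}} = 1146 \cdot \frac{1204}{4166041} = \frac{1379784}{4166041}$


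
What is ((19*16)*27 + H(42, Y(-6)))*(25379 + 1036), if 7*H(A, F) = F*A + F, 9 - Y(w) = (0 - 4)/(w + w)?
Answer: 1527544230/7 ≈ 2.1822e+8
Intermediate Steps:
Y(w) = 9 + 2/w (Y(w) = 9 - (0 - 4)/(w + w) = 9 - (-4)/(2*w) = 9 - (-4)*1/(2*w) = 9 - (-2)/w = 9 + 2/w)
H(A, F) = F/7 + A*F/7 (H(A, F) = (F*A + F)/7 = (A*F + F)/7 = (F + A*F)/7 = F/7 + A*F/7)
((19*16)*27 + H(42, Y(-6)))*(25379 + 1036) = ((19*16)*27 + (9 + 2/(-6))*(1 + 42)/7)*(25379 + 1036) = (304*27 + (1/7)*(9 + 2*(-1/6))*43)*26415 = (8208 + (1/7)*(9 - 1/3)*43)*26415 = (8208 + (1/7)*(26/3)*43)*26415 = (8208 + 1118/21)*26415 = (173486/21)*26415 = 1527544230/7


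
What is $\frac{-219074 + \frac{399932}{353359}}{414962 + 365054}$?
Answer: $- \frac{38705684817}{137812836872} \approx -0.28086$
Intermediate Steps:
$\frac{-219074 + \frac{399932}{353359}}{414962 + 365054} = \frac{-219074 + 399932 \cdot \frac{1}{353359}}{780016} = \left(-219074 + \frac{399932}{353359}\right) \frac{1}{780016} = \left(- \frac{77411369634}{353359}\right) \frac{1}{780016} = - \frac{38705684817}{137812836872}$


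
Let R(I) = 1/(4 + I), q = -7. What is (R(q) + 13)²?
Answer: 1444/9 ≈ 160.44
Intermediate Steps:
(R(q) + 13)² = (1/(4 - 7) + 13)² = (1/(-3) + 13)² = (-⅓ + 13)² = (38/3)² = 1444/9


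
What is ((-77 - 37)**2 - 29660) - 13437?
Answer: -30101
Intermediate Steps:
((-77 - 37)**2 - 29660) - 13437 = ((-114)**2 - 29660) - 13437 = (12996 - 29660) - 13437 = -16664 - 13437 = -30101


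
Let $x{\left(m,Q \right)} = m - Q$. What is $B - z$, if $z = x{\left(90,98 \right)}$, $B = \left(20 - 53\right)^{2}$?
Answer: $1097$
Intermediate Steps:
$B = 1089$ ($B = \left(-33\right)^{2} = 1089$)
$z = -8$ ($z = 90 - 98 = -8$)
$B - z = 1089 - -8 = 1089 + 8 = 1097$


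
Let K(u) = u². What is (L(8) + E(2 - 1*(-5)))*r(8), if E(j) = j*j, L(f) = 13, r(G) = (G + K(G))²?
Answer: 321408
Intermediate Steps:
r(G) = (G + G²)²
E(j) = j²
(L(8) + E(2 - 1*(-5)))*r(8) = (13 + (2 - 1*(-5))²)*(8²*(1 + 8)²) = (13 + (2 + 5)²)*(64*9²) = (13 + 7²)*(64*81) = (13 + 49)*5184 = 62*5184 = 321408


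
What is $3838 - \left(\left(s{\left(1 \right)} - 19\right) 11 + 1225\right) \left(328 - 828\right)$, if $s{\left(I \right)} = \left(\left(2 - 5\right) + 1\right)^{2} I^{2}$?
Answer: $533838$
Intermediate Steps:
$s{\left(I \right)} = 4 I^{2}$ ($s{\left(I \right)} = \left(-3 + 1\right)^{2} I^{2} = \left(-2\right)^{2} I^{2} = 4 I^{2}$)
$3838 - \left(\left(s{\left(1 \right)} - 19\right) 11 + 1225\right) \left(328 - 828\right) = 3838 - \left(\left(4 \cdot 1^{2} - 19\right) 11 + 1225\right) \left(328 - 828\right) = 3838 - \left(\left(4 \cdot 1 - 19\right) 11 + 1225\right) \left(-500\right) = 3838 - \left(\left(4 - 19\right) 11 + 1225\right) \left(-500\right) = 3838 - \left(\left(-15\right) 11 + 1225\right) \left(-500\right) = 3838 - \left(-165 + 1225\right) \left(-500\right) = 3838 - 1060 \left(-500\right) = 3838 - -530000 = 3838 + 530000 = 533838$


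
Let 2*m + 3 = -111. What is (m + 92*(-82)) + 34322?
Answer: 26721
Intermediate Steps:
m = -57 (m = -3/2 + (½)*(-111) = -3/2 - 111/2 = -57)
(m + 92*(-82)) + 34322 = (-57 + 92*(-82)) + 34322 = (-57 - 7544) + 34322 = -7601 + 34322 = 26721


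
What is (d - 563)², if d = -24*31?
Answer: 1708249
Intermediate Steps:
d = -744
(d - 563)² = (-744 - 563)² = (-1307)² = 1708249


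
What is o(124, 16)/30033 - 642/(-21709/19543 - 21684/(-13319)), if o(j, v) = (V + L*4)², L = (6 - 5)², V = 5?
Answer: -557639002958649/449254440217 ≈ -1241.3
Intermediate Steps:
L = 1 (L = 1² = 1)
o(j, v) = 81 (o(j, v) = (5 + 1*4)² = (5 + 4)² = 9² = 81)
o(124, 16)/30033 - 642/(-21709/19543 - 21684/(-13319)) = 81/30033 - 642/(-21709/19543 - 21684/(-13319)) = 81*(1/30033) - 642/(-21709*1/19543 - 21684*(-1/13319)) = 9/3337 - 642/(-21709/19543 + 21684/13319) = 9/3337 - 642/134628241/260293217 = 9/3337 - 642*260293217/134628241 = 9/3337 - 167108245314/134628241 = -557639002958649/449254440217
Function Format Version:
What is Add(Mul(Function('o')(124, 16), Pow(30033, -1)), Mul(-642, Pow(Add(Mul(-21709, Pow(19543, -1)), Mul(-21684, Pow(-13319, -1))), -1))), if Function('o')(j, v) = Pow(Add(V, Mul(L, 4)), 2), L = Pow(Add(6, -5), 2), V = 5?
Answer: Rational(-557639002958649, 449254440217) ≈ -1241.3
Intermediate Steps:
L = 1 (L = Pow(1, 2) = 1)
Function('o')(j, v) = 81 (Function('o')(j, v) = Pow(Add(5, Mul(1, 4)), 2) = Pow(Add(5, 4), 2) = Pow(9, 2) = 81)
Add(Mul(Function('o')(124, 16), Pow(30033, -1)), Mul(-642, Pow(Add(Mul(-21709, Pow(19543, -1)), Mul(-21684, Pow(-13319, -1))), -1))) = Add(Mul(81, Pow(30033, -1)), Mul(-642, Pow(Add(Mul(-21709, Pow(19543, -1)), Mul(-21684, Pow(-13319, -1))), -1))) = Add(Mul(81, Rational(1, 30033)), Mul(-642, Pow(Add(Mul(-21709, Rational(1, 19543)), Mul(-21684, Rational(-1, 13319))), -1))) = Add(Rational(9, 3337), Mul(-642, Pow(Add(Rational(-21709, 19543), Rational(21684, 13319)), -1))) = Add(Rational(9, 3337), Mul(-642, Pow(Rational(134628241, 260293217), -1))) = Add(Rational(9, 3337), Mul(-642, Rational(260293217, 134628241))) = Add(Rational(9, 3337), Rational(-167108245314, 134628241)) = Rational(-557639002958649, 449254440217)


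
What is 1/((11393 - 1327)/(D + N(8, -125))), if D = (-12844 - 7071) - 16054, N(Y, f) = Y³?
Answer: -35457/10066 ≈ -3.5225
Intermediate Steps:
D = -35969 (D = -19915 - 16054 = -35969)
1/((11393 - 1327)/(D + N(8, -125))) = 1/((11393 - 1327)/(-35969 + 8³)) = 1/(10066/(-35969 + 512)) = 1/(10066/(-35457)) = 1/(10066*(-1/35457)) = 1/(-10066/35457) = -35457/10066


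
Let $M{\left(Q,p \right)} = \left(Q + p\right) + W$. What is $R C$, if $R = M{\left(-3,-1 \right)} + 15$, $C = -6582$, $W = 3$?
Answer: $-92148$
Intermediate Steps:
$M{\left(Q,p \right)} = 3 + Q + p$ ($M{\left(Q,p \right)} = \left(Q + p\right) + 3 = 3 + Q + p$)
$R = 14$ ($R = \left(3 - 3 - 1\right) + 15 = -1 + 15 = 14$)
$R C = 14 \left(-6582\right) = -92148$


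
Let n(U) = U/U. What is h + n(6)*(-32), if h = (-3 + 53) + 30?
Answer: 48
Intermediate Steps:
h = 80 (h = 50 + 30 = 80)
n(U) = 1
h + n(6)*(-32) = 80 + 1*(-32) = 80 - 32 = 48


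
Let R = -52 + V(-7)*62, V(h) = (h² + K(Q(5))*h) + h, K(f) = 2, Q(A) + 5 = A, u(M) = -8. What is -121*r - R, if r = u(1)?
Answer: -716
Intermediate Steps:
Q(A) = -5 + A
r = -8
V(h) = h² + 3*h (V(h) = (h² + 2*h) + h = h² + 3*h)
R = 1684 (R = -52 - 7*(3 - 7)*62 = -52 - 7*(-4)*62 = -52 + 28*62 = -52 + 1736 = 1684)
-121*r - R = -121*(-8) - 1*1684 = 968 - 1684 = -716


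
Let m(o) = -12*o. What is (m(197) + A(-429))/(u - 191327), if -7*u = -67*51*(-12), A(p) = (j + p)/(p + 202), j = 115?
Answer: 3754198/313326511 ≈ 0.011982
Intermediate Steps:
A(p) = (115 + p)/(202 + p) (A(p) = (115 + p)/(p + 202) = (115 + p)/(202 + p))
u = -41004/7 (u = -(-67*51)*(-12)/7 = -(-3417)*(-12)/7 = -⅐*41004 = -41004/7 ≈ -5857.7)
(m(197) + A(-429))/(u - 191327) = (-12*197 + (115 - 429)/(202 - 429))/(-41004/7 - 191327) = (-2364 - 314/(-227))/(-1380293/7) = (-2364 - 1/227*(-314))*(-7/1380293) = (-2364 + 314/227)*(-7/1380293) = -536314/227*(-7/1380293) = 3754198/313326511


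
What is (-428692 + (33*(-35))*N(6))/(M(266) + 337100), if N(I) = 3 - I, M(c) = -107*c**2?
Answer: 425227/7233792 ≈ 0.058783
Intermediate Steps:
(-428692 + (33*(-35))*N(6))/(M(266) + 337100) = (-428692 + (33*(-35))*(3 - 1*6))/(-107*266**2 + 337100) = (-428692 - 1155*(3 - 6))/(-107*70756 + 337100) = (-428692 - 1155*(-3))/(-7570892 + 337100) = (-428692 + 3465)/(-7233792) = -425227*(-1/7233792) = 425227/7233792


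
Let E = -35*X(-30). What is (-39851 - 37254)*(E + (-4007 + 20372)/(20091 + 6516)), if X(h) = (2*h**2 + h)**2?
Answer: 10712078115715675/1267 ≈ 8.4547e+12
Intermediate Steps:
X(h) = (h + 2*h**2)**2
E = -109651500 (E = -35*(-30)**2*(1 + 2*(-30))**2 = -31500*(1 - 60)**2 = -31500*(-59)**2 = -31500*3481 = -35*3132900 = -109651500)
(-39851 - 37254)*(E + (-4007 + 20372)/(20091 + 6516)) = (-39851 - 37254)*(-109651500 + (-4007 + 20372)/(20091 + 6516)) = -77105*(-109651500 + 16365/26607) = -77105*(-109651500 + 16365*(1/26607)) = -77105*(-109651500 + 5455/8869) = -77105*(-972499148045/8869) = 10712078115715675/1267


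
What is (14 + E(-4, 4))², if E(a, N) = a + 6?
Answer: 256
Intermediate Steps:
E(a, N) = 6 + a
(14 + E(-4, 4))² = (14 + (6 - 4))² = (14 + 2)² = 16² = 256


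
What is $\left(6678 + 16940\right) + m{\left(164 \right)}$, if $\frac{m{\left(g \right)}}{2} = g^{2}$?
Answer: $77410$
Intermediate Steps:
$m{\left(g \right)} = 2 g^{2}$
$\left(6678 + 16940\right) + m{\left(164 \right)} = \left(6678 + 16940\right) + 2 \cdot 164^{2} = 23618 + 2 \cdot 26896 = 23618 + 53792 = 77410$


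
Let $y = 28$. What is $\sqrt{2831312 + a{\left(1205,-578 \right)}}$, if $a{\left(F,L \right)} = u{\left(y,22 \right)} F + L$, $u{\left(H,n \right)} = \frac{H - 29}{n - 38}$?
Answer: $\frac{\sqrt{45292949}}{4} \approx 1682.5$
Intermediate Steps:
$u{\left(H,n \right)} = \frac{-29 + H}{-38 + n}$
$a{\left(F,L \right)} = L + \frac{F}{16}$ ($a{\left(F,L \right)} = \frac{-29 + 28}{-38 + 22} F + L = \frac{1}{-16} \left(-1\right) F + L = \left(- \frac{1}{16}\right) \left(-1\right) F + L = \frac{F}{16} + L = L + \frac{F}{16}$)
$\sqrt{2831312 + a{\left(1205,-578 \right)}} = \sqrt{2831312 + \left(-578 + \frac{1}{16} \cdot 1205\right)} = \sqrt{2831312 + \left(-578 + \frac{1205}{16}\right)} = \sqrt{2831312 - \frac{8043}{16}} = \sqrt{\frac{45292949}{16}} = \frac{\sqrt{45292949}}{4}$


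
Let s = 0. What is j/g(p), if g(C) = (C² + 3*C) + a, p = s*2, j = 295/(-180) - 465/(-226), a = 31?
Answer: 1703/126108 ≈ 0.013504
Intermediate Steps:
j = 1703/4068 (j = 295*(-1/180) - 465*(-1/226) = -59/36 + 465/226 = 1703/4068 ≈ 0.41863)
p = 0 (p = 0*2 = 0)
g(C) = 31 + C² + 3*C (g(C) = (C² + 3*C) + 31 = 31 + C² + 3*C)
j/g(p) = 1703/(4068*(31 + 0² + 3*0)) = 1703/(4068*(31 + 0 + 0)) = (1703/4068)/31 = (1703/4068)*(1/31) = 1703/126108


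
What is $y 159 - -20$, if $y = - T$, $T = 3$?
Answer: $-457$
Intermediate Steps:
$y = -3$ ($y = \left(-1\right) 3 = -3$)
$y 159 - -20 = \left(-3\right) 159 - -20 = -477 + \left(-5 + 25\right) = -477 + 20 = -457$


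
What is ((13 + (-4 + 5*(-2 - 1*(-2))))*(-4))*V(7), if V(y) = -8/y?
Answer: 288/7 ≈ 41.143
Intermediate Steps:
((13 + (-4 + 5*(-2 - 1*(-2))))*(-4))*V(7) = ((13 + (-4 + 5*(-2 - 1*(-2))))*(-4))*(-8/7) = ((13 + (-4 + 5*(-2 + 2)))*(-4))*(-8*⅐) = ((13 + (-4 + 5*0))*(-4))*(-8/7) = ((13 + (-4 + 0))*(-4))*(-8/7) = ((13 - 4)*(-4))*(-8/7) = (9*(-4))*(-8/7) = -36*(-8/7) = 288/7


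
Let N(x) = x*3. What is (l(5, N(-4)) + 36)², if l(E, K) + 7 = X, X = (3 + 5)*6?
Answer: 5929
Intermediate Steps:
N(x) = 3*x
X = 48 (X = 8*6 = 48)
l(E, K) = 41 (l(E, K) = -7 + 48 = 41)
(l(5, N(-4)) + 36)² = (41 + 36)² = 77² = 5929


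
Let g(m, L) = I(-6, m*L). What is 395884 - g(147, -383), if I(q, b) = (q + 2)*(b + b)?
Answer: -54524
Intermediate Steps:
I(q, b) = 2*b*(2 + q) (I(q, b) = (2 + q)*(2*b) = 2*b*(2 + q))
g(m, L) = -8*L*m (g(m, L) = 2*(m*L)*(2 - 6) = 2*(L*m)*(-4) = -8*L*m)
395884 - g(147, -383) = 395884 - (-8)*(-383)*147 = 395884 - 1*450408 = 395884 - 450408 = -54524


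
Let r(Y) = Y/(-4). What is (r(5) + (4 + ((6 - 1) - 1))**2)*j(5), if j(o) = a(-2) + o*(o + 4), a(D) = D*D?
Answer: 12299/4 ≈ 3074.8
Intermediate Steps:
a(D) = D**2
r(Y) = -Y/4 (r(Y) = Y*(-1/4) = -Y/4)
j(o) = 4 + o*(4 + o) (j(o) = (-2)**2 + o*(o + 4) = 4 + o*(4 + o))
(r(5) + (4 + ((6 - 1) - 1))**2)*j(5) = (-1/4*5 + (4 + ((6 - 1) - 1))**2)*(4 + 5**2 + 4*5) = (-5/4 + (4 + (5 - 1))**2)*(4 + 25 + 20) = (-5/4 + (4 + 4)**2)*49 = (-5/4 + 8**2)*49 = (-5/4 + 64)*49 = (251/4)*49 = 12299/4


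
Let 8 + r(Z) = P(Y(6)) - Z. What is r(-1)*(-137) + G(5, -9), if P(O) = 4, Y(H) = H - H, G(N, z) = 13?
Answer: 424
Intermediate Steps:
Y(H) = 0
r(Z) = -4 - Z (r(Z) = -8 + (4 - Z) = -4 - Z)
r(-1)*(-137) + G(5, -9) = (-4 - 1*(-1))*(-137) + 13 = (-4 + 1)*(-137) + 13 = -3*(-137) + 13 = 411 + 13 = 424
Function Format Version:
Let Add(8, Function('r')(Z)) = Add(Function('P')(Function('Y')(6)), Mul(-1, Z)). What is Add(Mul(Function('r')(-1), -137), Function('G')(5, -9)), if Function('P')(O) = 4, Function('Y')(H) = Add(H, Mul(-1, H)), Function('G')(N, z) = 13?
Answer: 424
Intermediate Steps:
Function('Y')(H) = 0
Function('r')(Z) = Add(-4, Mul(-1, Z)) (Function('r')(Z) = Add(-8, Add(4, Mul(-1, Z))) = Add(-4, Mul(-1, Z)))
Add(Mul(Function('r')(-1), -137), Function('G')(5, -9)) = Add(Mul(Add(-4, Mul(-1, -1)), -137), 13) = Add(Mul(Add(-4, 1), -137), 13) = Add(Mul(-3, -137), 13) = Add(411, 13) = 424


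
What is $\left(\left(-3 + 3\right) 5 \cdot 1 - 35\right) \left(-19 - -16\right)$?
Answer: $105$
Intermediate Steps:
$\left(\left(-3 + 3\right) 5 \cdot 1 - 35\right) \left(-19 - -16\right) = \left(0 \cdot 5 - 35\right) \left(-19 + 16\right) = \left(0 - 35\right) \left(-3\right) = \left(-35\right) \left(-3\right) = 105$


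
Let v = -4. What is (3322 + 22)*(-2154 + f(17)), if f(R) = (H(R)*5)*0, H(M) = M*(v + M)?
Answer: -7202976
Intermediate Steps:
H(M) = M*(-4 + M)
f(R) = 0 (f(R) = ((R*(-4 + R))*5)*0 = (5*R*(-4 + R))*0 = 0)
(3322 + 22)*(-2154 + f(17)) = (3322 + 22)*(-2154 + 0) = 3344*(-2154) = -7202976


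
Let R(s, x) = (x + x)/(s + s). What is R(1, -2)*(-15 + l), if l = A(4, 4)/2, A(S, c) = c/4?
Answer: 29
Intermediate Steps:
A(S, c) = c/4 (A(S, c) = c*(1/4) = c/4)
R(s, x) = x/s (R(s, x) = (2*x)/((2*s)) = (2*x)*(1/(2*s)) = x/s)
l = 1/2 (l = ((1/4)*4)/2 = 1*(1/2) = 1/2 ≈ 0.50000)
R(1, -2)*(-15 + l) = (-2/1)*(-15 + 1/2) = -2*1*(-29/2) = -2*(-29/2) = 29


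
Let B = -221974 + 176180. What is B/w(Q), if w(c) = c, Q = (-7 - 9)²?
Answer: -22897/128 ≈ -178.88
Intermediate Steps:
Q = 256 (Q = (-16)² = 256)
B = -45794
B/w(Q) = -45794/256 = -45794*1/256 = -22897/128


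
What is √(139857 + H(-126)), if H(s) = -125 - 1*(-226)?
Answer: √139958 ≈ 374.11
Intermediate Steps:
H(s) = 101 (H(s) = -125 + 226 = 101)
√(139857 + H(-126)) = √(139857 + 101) = √139958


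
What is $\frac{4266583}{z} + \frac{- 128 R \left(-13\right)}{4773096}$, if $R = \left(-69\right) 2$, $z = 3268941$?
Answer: $\frac{90806281441}{72235968571} \approx 1.2571$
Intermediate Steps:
$R = -138$
$\frac{4266583}{z} + \frac{- 128 R \left(-13\right)}{4773096} = \frac{4266583}{3268941} + \frac{\left(-128\right) \left(-138\right) \left(-13\right)}{4773096} = 4266583 \cdot \frac{1}{3268941} + 17664 \left(-13\right) \frac{1}{4773096} = \frac{4266583}{3268941} - \frac{9568}{198879} = \frac{90806281441}{72235968571}$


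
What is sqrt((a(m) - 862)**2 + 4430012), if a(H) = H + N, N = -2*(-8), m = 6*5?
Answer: 2*sqrt(1273967) ≈ 2257.4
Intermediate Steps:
m = 30
N = 16
a(H) = 16 + H (a(H) = H + 16 = 16 + H)
sqrt((a(m) - 862)**2 + 4430012) = sqrt(((16 + 30) - 862)**2 + 4430012) = sqrt((46 - 862)**2 + 4430012) = sqrt((-816)**2 + 4430012) = sqrt(665856 + 4430012) = sqrt(5095868) = 2*sqrt(1273967)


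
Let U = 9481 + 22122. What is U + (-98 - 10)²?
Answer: 43267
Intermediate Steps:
U = 31603
U + (-98 - 10)² = 31603 + (-98 - 10)² = 31603 + (-108)² = 31603 + 11664 = 43267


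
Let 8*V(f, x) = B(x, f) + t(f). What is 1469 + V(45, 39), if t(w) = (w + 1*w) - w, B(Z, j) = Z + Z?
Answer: 11875/8 ≈ 1484.4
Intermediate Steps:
B(Z, j) = 2*Z
t(w) = w (t(w) = (w + w) - w = 2*w - w = w)
V(f, x) = x/4 + f/8 (V(f, x) = (2*x + f)/8 = (f + 2*x)/8 = x/4 + f/8)
1469 + V(45, 39) = 1469 + ((¼)*39 + (⅛)*45) = 1469 + (39/4 + 45/8) = 1469 + 123/8 = 11875/8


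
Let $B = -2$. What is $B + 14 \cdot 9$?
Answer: $124$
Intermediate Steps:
$B + 14 \cdot 9 = -2 + 14 \cdot 9 = -2 + 126 = 124$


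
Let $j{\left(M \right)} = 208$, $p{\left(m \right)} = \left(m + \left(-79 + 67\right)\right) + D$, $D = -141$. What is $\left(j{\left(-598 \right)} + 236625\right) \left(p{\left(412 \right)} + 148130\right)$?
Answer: $35143412037$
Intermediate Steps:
$p{\left(m \right)} = -153 + m$ ($p{\left(m \right)} = \left(m + \left(-79 + 67\right)\right) - 141 = \left(m - 12\right) - 141 = \left(-12 + m\right) - 141 = -153 + m$)
$\left(j{\left(-598 \right)} + 236625\right) \left(p{\left(412 \right)} + 148130\right) = \left(208 + 236625\right) \left(\left(-153 + 412\right) + 148130\right) = 236833 \left(259 + 148130\right) = 236833 \cdot 148389 = 35143412037$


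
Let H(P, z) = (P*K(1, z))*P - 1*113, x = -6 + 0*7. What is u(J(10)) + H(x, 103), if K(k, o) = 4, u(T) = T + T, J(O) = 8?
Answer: 47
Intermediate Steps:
u(T) = 2*T
x = -6 (x = -6 + 0 = -6)
H(P, z) = -113 + 4*P² (H(P, z) = (P*4)*P - 1*113 = (4*P)*P - 113 = 4*P² - 113 = -113 + 4*P²)
u(J(10)) + H(x, 103) = 2*8 + (-113 + 4*(-6)²) = 16 + (-113 + 4*36) = 16 + (-113 + 144) = 16 + 31 = 47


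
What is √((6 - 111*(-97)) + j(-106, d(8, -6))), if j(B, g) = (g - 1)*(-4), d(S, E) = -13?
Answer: 7*√221 ≈ 104.06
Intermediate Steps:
j(B, g) = 4 - 4*g (j(B, g) = (-1 + g)*(-4) = 4 - 4*g)
√((6 - 111*(-97)) + j(-106, d(8, -6))) = √((6 - 111*(-97)) + (4 - 4*(-13))) = √((6 + 10767) + (4 + 52)) = √(10773 + 56) = √10829 = 7*√221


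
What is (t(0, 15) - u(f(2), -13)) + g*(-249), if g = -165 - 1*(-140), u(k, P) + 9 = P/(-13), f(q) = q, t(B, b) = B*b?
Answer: 6233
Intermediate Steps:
u(k, P) = -9 - P/13 (u(k, P) = -9 + P/(-13) = -9 + P*(-1/13) = -9 - P/13)
g = -25 (g = -165 + 140 = -25)
(t(0, 15) - u(f(2), -13)) + g*(-249) = (0*15 - (-9 - 1/13*(-13))) - 25*(-249) = (0 - (-9 + 1)) + 6225 = (0 - 1*(-8)) + 6225 = (0 + 8) + 6225 = 8 + 6225 = 6233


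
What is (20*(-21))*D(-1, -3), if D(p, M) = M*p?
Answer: -1260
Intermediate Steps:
(20*(-21))*D(-1, -3) = (20*(-21))*(-3*(-1)) = -420*3 = -1260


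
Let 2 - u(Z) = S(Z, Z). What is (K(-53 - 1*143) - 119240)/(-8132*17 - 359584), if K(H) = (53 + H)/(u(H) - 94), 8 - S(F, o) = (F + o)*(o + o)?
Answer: 18310971503/76448458992 ≈ 0.23952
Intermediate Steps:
S(F, o) = 8 - 2*o*(F + o) (S(F, o) = 8 - (F + o)*(o + o) = 8 - (F + o)*2*o = 8 - 2*o*(F + o))
u(Z) = -6 + 4*Z**2 (u(Z) = 2 - (8 - 2*Z**2 - 2*Z*Z) = 2 - (8 - 2*Z**2 - 2*Z**2) = 2 - (8 - 4*Z**2) = 2 + (-8 + 4*Z**2) = -6 + 4*Z**2)
K(H) = (53 + H)/(-100 + 4*H**2) (K(H) = (53 + H)/((-6 + 4*H**2) - 94) = (53 + H)/(-100 + 4*H**2))
(K(-53 - 1*143) - 119240)/(-8132*17 - 359584) = ((53 + (-53 - 1*143))/(4*(-25 + (-53 - 1*143)**2)) - 119240)/(-8132*17 - 359584) = ((53 + (-53 - 143))/(4*(-25 + (-53 - 143)**2)) - 119240)/(-138244 - 359584) = ((53 - 196)/(4*(-25 + (-196)**2)) - 119240)/(-497828) = ((1/4)*(-143)/(-25 + 38416) - 119240)*(-1/497828) = ((1/4)*(-143)/38391 - 119240)*(-1/497828) = ((1/4)*(1/38391)*(-143) - 119240)*(-1/497828) = (-143/153564 - 119240)*(-1/497828) = -18310971503/153564*(-1/497828) = 18310971503/76448458992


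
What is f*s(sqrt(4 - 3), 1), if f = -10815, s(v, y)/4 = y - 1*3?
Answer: 86520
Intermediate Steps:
s(v, y) = -12 + 4*y (s(v, y) = 4*(y - 1*3) = 4*(y - 3) = 4*(-3 + y) = -12 + 4*y)
f*s(sqrt(4 - 3), 1) = -10815*(-12 + 4*1) = -10815*(-12 + 4) = -10815*(-8) = 86520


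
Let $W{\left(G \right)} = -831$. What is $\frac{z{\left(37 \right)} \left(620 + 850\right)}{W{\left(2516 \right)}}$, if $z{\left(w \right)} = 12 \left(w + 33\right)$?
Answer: $- \frac{411600}{277} \approx -1485.9$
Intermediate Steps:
$z{\left(w \right)} = 396 + 12 w$ ($z{\left(w \right)} = 12 \left(33 + w\right) = 396 + 12 w$)
$\frac{z{\left(37 \right)} \left(620 + 850\right)}{W{\left(2516 \right)}} = \frac{\left(396 + 12 \cdot 37\right) \left(620 + 850\right)}{-831} = \left(396 + 444\right) 1470 \left(- \frac{1}{831}\right) = 840 \cdot 1470 \left(- \frac{1}{831}\right) = 1234800 \left(- \frac{1}{831}\right) = - \frac{411600}{277}$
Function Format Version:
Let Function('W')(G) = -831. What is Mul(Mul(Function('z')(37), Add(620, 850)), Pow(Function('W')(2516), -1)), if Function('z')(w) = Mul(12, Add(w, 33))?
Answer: Rational(-411600, 277) ≈ -1485.9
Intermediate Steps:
Function('z')(w) = Add(396, Mul(12, w)) (Function('z')(w) = Mul(12, Add(33, w)) = Add(396, Mul(12, w)))
Mul(Mul(Function('z')(37), Add(620, 850)), Pow(Function('W')(2516), -1)) = Mul(Mul(Add(396, Mul(12, 37)), Add(620, 850)), Pow(-831, -1)) = Mul(Mul(Add(396, 444), 1470), Rational(-1, 831)) = Mul(Mul(840, 1470), Rational(-1, 831)) = Mul(1234800, Rational(-1, 831)) = Rational(-411600, 277)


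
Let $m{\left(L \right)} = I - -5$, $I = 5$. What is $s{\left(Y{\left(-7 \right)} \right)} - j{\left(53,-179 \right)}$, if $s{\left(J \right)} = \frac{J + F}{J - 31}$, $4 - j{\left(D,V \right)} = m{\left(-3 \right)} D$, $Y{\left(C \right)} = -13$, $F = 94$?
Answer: $\frac{23063}{44} \approx 524.16$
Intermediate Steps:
$m{\left(L \right)} = 10$ ($m{\left(L \right)} = 5 - -5 = 5 + 5 = 10$)
$j{\left(D,V \right)} = 4 - 10 D$
$s{\left(J \right)} = \frac{94 + J}{-31 + J}$ ($s{\left(J \right)} = \frac{J + 94}{J - 31} = \frac{94 + J}{-31 + J}$)
$s{\left(Y{\left(-7 \right)} \right)} - j{\left(53,-179 \right)} = \frac{94 - 13}{-31 - 13} - \left(4 - 530\right) = \frac{1}{-44} \cdot 81 - \left(4 - 530\right) = \left(- \frac{1}{44}\right) 81 - -526 = - \frac{81}{44} + 526 = \frac{23063}{44}$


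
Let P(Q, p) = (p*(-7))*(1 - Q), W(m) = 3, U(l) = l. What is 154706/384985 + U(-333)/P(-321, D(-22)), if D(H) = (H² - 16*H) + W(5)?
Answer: 292693644841/728047443410 ≈ 0.40203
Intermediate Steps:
D(H) = 3 + H² - 16*H (D(H) = (H² - 16*H) + 3 = 3 + H² - 16*H)
P(Q, p) = -7*p*(1 - Q) (P(Q, p) = (-7*p)*(1 - Q) = -7*p*(1 - Q))
154706/384985 + U(-333)/P(-321, D(-22)) = 154706/384985 - 333*1/(7*(-1 - 321)*(3 + (-22)² - 16*(-22))) = 154706*(1/384985) - 333*(-1/(2254*(3 + 484 + 352))) = 154706/384985 - 333/(7*839*(-322)) = 154706/384985 - 333/(-1891106) = 154706/384985 - 333*(-1/1891106) = 154706/384985 + 333/1891106 = 292693644841/728047443410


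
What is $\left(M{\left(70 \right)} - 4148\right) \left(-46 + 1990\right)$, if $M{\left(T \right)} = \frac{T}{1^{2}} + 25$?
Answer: $-7879032$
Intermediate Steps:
$M{\left(T \right)} = 25 + T$ ($M{\left(T \right)} = \frac{T}{1} + 25 = T 1 + 25 = T + 25 = 25 + T$)
$\left(M{\left(70 \right)} - 4148\right) \left(-46 + 1990\right) = \left(\left(25 + 70\right) - 4148\right) \left(-46 + 1990\right) = \left(95 - 4148\right) 1944 = \left(-4053\right) 1944 = -7879032$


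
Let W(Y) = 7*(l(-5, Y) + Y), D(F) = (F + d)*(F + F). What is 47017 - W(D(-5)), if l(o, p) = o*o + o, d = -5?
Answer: 46177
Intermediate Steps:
l(o, p) = o + o² (l(o, p) = o² + o = o + o²)
D(F) = 2*F*(-5 + F) (D(F) = (F - 5)*(F + F) = (-5 + F)*(2*F) = 2*F*(-5 + F))
W(Y) = 140 + 7*Y (W(Y) = 7*(-5*(1 - 5) + Y) = 7*(-5*(-4) + Y) = 7*(20 + Y) = 140 + 7*Y)
47017 - W(D(-5)) = 47017 - (140 + 7*(2*(-5)*(-5 - 5))) = 47017 - (140 + 7*(2*(-5)*(-10))) = 47017 - (140 + 7*100) = 47017 - (140 + 700) = 47017 - 1*840 = 47017 - 840 = 46177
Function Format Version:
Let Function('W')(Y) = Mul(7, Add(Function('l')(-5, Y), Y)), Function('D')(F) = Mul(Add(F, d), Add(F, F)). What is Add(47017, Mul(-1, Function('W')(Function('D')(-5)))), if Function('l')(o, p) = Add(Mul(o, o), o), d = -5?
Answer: 46177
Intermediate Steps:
Function('l')(o, p) = Add(o, Pow(o, 2)) (Function('l')(o, p) = Add(Pow(o, 2), o) = Add(o, Pow(o, 2)))
Function('D')(F) = Mul(2, F, Add(-5, F)) (Function('D')(F) = Mul(Add(F, -5), Add(F, F)) = Mul(Add(-5, F), Mul(2, F)) = Mul(2, F, Add(-5, F)))
Function('W')(Y) = Add(140, Mul(7, Y)) (Function('W')(Y) = Mul(7, Add(Mul(-5, Add(1, -5)), Y)) = Mul(7, Add(Mul(-5, -4), Y)) = Mul(7, Add(20, Y)) = Add(140, Mul(7, Y)))
Add(47017, Mul(-1, Function('W')(Function('D')(-5)))) = Add(47017, Mul(-1, Add(140, Mul(7, Mul(2, -5, Add(-5, -5)))))) = Add(47017, Mul(-1, Add(140, Mul(7, Mul(2, -5, -10))))) = Add(47017, Mul(-1, Add(140, Mul(7, 100)))) = Add(47017, Mul(-1, Add(140, 700))) = Add(47017, Mul(-1, 840)) = Add(47017, -840) = 46177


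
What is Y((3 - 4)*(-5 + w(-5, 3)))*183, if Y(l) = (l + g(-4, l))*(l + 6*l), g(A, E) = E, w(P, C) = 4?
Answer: 2562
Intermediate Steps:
Y(l) = 14*l**2 (Y(l) = (l + l)*(l + 6*l) = (2*l)*(7*l) = 14*l**2)
Y((3 - 4)*(-5 + w(-5, 3)))*183 = (14*((3 - 4)*(-5 + 4))**2)*183 = (14*(-1*(-1))**2)*183 = (14*1**2)*183 = (14*1)*183 = 14*183 = 2562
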